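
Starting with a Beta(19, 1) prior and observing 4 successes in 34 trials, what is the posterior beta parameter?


Posterior beta = prior beta + failures
Failures = 34 - 4 = 30
beta_post = 1 + 30 = 31

31


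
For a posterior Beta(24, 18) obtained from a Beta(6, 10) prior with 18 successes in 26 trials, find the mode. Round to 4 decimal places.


Mode = (alpha - 1) / (alpha + beta - 2)
= 23 / 40
= 0.575

0.575


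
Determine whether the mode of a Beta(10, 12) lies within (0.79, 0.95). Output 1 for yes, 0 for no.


First find the mode: (a-1)/(a+b-2) = 0.45
Is 0.45 in (0.79, 0.95)? 0

0


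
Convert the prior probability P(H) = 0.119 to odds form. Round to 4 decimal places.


P(not H) = 1 - 0.119 = 0.881
Odds = 0.119 / 0.881 = 0.1351

0.1351


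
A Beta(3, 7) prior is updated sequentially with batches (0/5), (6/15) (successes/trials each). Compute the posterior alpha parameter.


Sequential conjugate updating is equivalent to a single batch update.
Total successes across all batches = 6
alpha_posterior = alpha_prior + total_successes = 3 + 6
= 9

9


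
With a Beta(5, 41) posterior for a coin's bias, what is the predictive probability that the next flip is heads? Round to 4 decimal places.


The predictive probability equals the posterior mean.
P(next = heads) = alpha / (alpha + beta)
= 5 / 46 = 0.1087

0.1087


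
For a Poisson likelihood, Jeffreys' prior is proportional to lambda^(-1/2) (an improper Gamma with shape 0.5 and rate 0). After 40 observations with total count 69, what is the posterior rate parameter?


Jeffreys' prior for Poisson is proportional to lambda^(-1/2).
Posterior is Gamma(0.5 + S, 0 + n) = Gamma(0.5 + 69, 40).
Posterior rate = 0 + n = 40

40.0


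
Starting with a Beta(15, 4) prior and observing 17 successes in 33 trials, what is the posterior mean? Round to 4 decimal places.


Posterior parameters: alpha = 15 + 17 = 32
beta = 4 + 16 = 20
Posterior mean = alpha / (alpha + beta) = 32 / 52
= 0.6154

0.6154


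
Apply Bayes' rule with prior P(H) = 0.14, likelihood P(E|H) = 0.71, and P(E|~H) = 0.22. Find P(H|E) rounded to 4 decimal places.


Step 1: Compute marginal P(E) = P(E|H)P(H) + P(E|~H)P(~H)
= 0.71*0.14 + 0.22*0.86 = 0.2886
Step 2: P(H|E) = P(E|H)P(H)/P(E) = 0.0994/0.2886
= 0.3444

0.3444


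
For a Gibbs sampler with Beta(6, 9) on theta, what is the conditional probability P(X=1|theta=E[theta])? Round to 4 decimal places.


E[theta] = 6/(6+9) = 0.4
P(X=1|theta) = theta = 0.4

0.4


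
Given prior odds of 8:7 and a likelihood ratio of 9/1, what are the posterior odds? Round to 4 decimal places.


Posterior odds = prior odds * LR
Prior odds = 8/7 = 1.1429
LR = 9/1 = 9.0
Posterior odds = 1.1429 * 9.0 = 10.2857

10.2857


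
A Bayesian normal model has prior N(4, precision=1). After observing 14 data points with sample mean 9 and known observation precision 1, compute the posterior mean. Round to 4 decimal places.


Posterior mean = (prior_precision * prior_mean + n * data_precision * data_mean) / (prior_precision + n * data_precision)
Numerator = 1*4 + 14*1*9 = 130
Denominator = 1 + 14*1 = 15
Posterior mean = 8.6667

8.6667


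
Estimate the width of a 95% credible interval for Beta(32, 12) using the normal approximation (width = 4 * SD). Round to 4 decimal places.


For Beta(a,b): Var = ab/((a+b)^2(a+b+1))
Var = 0.0044, SD = 0.0664
Approximate 95% CI width = 4 * 0.0664 = 0.2656

0.2656


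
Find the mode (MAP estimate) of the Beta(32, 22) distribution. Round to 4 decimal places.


For Beta(a,b) with a,b > 1:
Mode = (a-1)/(a+b-2) = (32-1)/(54-2)
= 31/52 = 0.5962

0.5962


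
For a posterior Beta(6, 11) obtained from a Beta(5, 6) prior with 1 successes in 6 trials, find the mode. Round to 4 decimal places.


Mode = (alpha - 1) / (alpha + beta - 2)
= 5 / 15
= 0.3333

0.3333


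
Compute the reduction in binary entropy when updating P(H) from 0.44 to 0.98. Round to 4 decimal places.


H_before = -p*log2(p) - (1-p)*log2(1-p) for p=0.44: 0.9896
H_after for p=0.98: 0.1414
Reduction = 0.9896 - 0.1414 = 0.8481

0.8481


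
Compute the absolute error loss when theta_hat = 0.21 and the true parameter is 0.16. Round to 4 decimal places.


L = |theta_hat - theta_true|
= |0.21 - 0.16| = 0.05

0.05


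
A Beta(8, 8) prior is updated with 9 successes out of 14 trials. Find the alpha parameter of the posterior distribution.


In the Beta-Binomial conjugate update:
alpha_post = alpha_prior + successes
= 8 + 9
= 17

17


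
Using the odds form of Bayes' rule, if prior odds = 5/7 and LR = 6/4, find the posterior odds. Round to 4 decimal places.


Bayes' rule in odds form: posterior odds = prior odds * LR
= (5 * 6) / (7 * 4)
= 30/28 = 1.0714

1.0714


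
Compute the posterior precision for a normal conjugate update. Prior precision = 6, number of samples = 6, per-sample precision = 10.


tau_post = tau_0 + n * tau
= 6 + 6 * 10 = 66

66


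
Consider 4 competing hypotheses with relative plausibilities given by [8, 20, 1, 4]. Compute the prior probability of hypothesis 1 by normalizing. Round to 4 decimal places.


Sum of weights = 8 + 20 + 1 + 4 = 33
Normalized prior for H1 = 8 / 33
= 0.2424

0.2424


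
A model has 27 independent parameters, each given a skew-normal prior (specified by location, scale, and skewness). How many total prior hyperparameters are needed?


Each skew-normal prior needs 3 hyperparameters (location, scale, and skewness).
Total = 3 * 27 = 81

81


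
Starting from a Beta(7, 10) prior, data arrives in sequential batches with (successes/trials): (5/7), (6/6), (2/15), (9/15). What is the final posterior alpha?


In sequential Bayesian updating, we sum all successes.
Total successes = 22
Final alpha = 7 + 22 = 29

29


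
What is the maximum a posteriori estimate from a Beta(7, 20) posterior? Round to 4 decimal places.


The MAP estimate equals the mode of the distribution.
Mode of Beta(a,b) = (a-1)/(a+b-2)
= 6/25
= 0.24

0.24


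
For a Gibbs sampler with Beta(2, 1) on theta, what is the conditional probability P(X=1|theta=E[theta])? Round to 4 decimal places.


E[theta] = 2/(2+1) = 0.6667
P(X=1|theta) = theta = 0.6667

0.6667


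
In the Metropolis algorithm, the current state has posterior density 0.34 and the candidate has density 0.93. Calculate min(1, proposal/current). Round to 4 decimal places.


Ratio = 0.93/0.34 = 2.7353
Acceptance probability = min(1, 2.7353)
= 1.0

1.0


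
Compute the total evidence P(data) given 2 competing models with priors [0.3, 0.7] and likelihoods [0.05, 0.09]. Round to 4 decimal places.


Marginal likelihood = sum P(model_i) * P(data|model_i)
Model 1: 0.3 * 0.05 = 0.015
Model 2: 0.7 * 0.09 = 0.063
Total = 0.078

0.078


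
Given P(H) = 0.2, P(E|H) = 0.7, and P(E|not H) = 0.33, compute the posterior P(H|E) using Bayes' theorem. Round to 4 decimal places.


By Bayes' theorem: P(H|E) = P(E|H)*P(H) / P(E)
P(E) = P(E|H)*P(H) + P(E|not H)*P(not H)
P(E) = 0.7*0.2 + 0.33*0.8 = 0.404
P(H|E) = 0.7*0.2 / 0.404 = 0.3465

0.3465


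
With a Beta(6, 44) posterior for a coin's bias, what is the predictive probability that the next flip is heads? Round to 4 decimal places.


The predictive probability equals the posterior mean.
P(next = heads) = alpha / (alpha + beta)
= 6 / 50 = 0.12

0.12


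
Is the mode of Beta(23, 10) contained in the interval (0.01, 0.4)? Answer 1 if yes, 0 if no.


Mode = (a-1)/(a+b-2) = 22/31 = 0.7097
Interval: (0.01, 0.4)
Contains mode? 0

0


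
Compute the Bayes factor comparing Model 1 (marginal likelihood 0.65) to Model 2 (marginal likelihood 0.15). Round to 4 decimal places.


BF12 = marginal likelihood of M1 / marginal likelihood of M2
= 0.65/0.15
= 4.3333

4.3333


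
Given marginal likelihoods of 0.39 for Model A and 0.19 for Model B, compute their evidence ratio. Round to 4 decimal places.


Ratio = ML(A) / ML(B) = 0.39/0.19
= 2.0526

2.0526


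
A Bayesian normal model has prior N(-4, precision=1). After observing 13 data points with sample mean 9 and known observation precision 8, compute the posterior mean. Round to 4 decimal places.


Posterior mean = (prior_precision * prior_mean + n * data_precision * data_mean) / (prior_precision + n * data_precision)
Numerator = 1*-4 + 13*8*9 = 932
Denominator = 1 + 13*8 = 105
Posterior mean = 8.8762

8.8762


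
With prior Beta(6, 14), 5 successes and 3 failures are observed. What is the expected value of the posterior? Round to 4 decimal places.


Posterior = Beta(11, 17)
E[theta] = alpha/(alpha+beta)
= 11/28 = 0.3929

0.3929


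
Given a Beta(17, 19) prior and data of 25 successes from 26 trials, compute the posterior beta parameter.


Number of failures = 26 - 25 = 1
Posterior beta = 19 + 1 = 20

20


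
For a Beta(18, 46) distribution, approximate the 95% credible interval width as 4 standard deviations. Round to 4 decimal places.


Variance of Beta(a,b) = ab / ((a+b)^2 * (a+b+1))
= 18*46 / ((64)^2 * 65)
= 0.0031
SD = sqrt(0.0031) = 0.0558
Width = 4 * SD = 0.2231

0.2231


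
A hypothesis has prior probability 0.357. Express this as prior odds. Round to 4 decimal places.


Odds = P(H) / P(not H) = 0.357 / 0.643
= 0.5552

0.5552


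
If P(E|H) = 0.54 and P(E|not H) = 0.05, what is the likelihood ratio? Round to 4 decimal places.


Likelihood ratio = P(E|H) / P(E|not H)
= 0.54 / 0.05
= 10.8

10.8


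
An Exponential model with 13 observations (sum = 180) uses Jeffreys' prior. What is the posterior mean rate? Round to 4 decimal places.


Posterior Gamma(13, 180)
E[lambda] = 13/180 = 0.0722

0.0722


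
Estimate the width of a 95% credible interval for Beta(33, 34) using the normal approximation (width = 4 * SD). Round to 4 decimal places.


For Beta(a,b): Var = ab/((a+b)^2(a+b+1))
Var = 0.0037, SD = 0.0606
Approximate 95% CI width = 4 * 0.0606 = 0.2425

0.2425


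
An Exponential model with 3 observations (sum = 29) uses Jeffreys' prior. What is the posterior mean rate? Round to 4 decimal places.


Posterior Gamma(3, 29)
E[lambda] = 3/29 = 0.1034

0.1034


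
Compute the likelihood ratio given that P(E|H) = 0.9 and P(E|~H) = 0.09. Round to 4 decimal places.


LR = P(E|H) / P(E|~H)
= 0.9 / 0.09 = 10.0

10.0


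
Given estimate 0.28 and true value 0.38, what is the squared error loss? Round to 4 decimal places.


Squared error = (estimate - true)^2
Difference = -0.1
Loss = -0.1^2 = 0.01

0.01


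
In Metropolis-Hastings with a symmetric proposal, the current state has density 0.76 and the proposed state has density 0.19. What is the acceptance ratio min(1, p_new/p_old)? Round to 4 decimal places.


Ratio = p_new / p_old = 0.19 / 0.76 = 0.25
Acceptance = min(1, 0.25) = 0.25

0.25


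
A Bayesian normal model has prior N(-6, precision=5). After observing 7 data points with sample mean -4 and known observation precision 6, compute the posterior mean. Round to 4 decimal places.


Posterior mean = (prior_precision * prior_mean + n * data_precision * data_mean) / (prior_precision + n * data_precision)
Numerator = 5*-6 + 7*6*-4 = -198
Denominator = 5 + 7*6 = 47
Posterior mean = -4.2128

-4.2128


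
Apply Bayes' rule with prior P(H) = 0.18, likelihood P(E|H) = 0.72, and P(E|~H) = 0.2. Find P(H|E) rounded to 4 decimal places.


Step 1: Compute marginal P(E) = P(E|H)P(H) + P(E|~H)P(~H)
= 0.72*0.18 + 0.2*0.82 = 0.2936
Step 2: P(H|E) = P(E|H)P(H)/P(E) = 0.1296/0.2936
= 0.4414

0.4414


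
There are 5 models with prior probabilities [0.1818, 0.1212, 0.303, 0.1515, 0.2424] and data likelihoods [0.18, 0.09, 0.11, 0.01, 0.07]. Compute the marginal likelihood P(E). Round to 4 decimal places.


P(E) = sum over models of P(M_i) * P(E|M_i)
= 0.1818*0.18 + 0.1212*0.09 + 0.303*0.11 + 0.1515*0.01 + 0.2424*0.07
= 0.0954

0.0954


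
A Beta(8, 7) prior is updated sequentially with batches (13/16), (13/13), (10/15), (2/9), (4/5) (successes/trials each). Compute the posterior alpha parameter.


Sequential conjugate updating is equivalent to a single batch update.
Total successes across all batches = 42
alpha_posterior = alpha_prior + total_successes = 8 + 42
= 50

50


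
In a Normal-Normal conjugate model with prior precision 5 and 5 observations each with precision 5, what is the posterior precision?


Posterior precision = prior precision + n * observation precision
= 5 + 5 * 5
= 5 + 25 = 30

30


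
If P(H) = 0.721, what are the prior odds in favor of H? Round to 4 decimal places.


Prior odds = P(H) / (1 - P(H))
= 0.721 / 0.279
= 2.5842

2.5842


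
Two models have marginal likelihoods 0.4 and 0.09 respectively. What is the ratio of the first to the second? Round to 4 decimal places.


Evidence ratio = 0.4 / 0.09
= 4.4444

4.4444


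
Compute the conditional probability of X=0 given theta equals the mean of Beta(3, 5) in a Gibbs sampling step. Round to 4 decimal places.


Mean of Beta(3, 5) = 0.375
P(X=0 | theta=0.375) = 0.625

0.625


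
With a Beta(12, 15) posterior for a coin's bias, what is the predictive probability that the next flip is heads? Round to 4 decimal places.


The predictive probability equals the posterior mean.
P(next = heads) = alpha / (alpha + beta)
= 12 / 27 = 0.4444

0.4444


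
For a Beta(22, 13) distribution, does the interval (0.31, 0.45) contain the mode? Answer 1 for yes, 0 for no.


Mode of Beta(a,b) = (a-1)/(a+b-2)
= (22-1)/(22+13-2) = 0.6364
Check: 0.31 <= 0.6364 <= 0.45?
Result: 0

0


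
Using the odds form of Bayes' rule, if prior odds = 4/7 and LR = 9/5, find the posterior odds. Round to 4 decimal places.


Bayes' rule in odds form: posterior odds = prior odds * LR
= (4 * 9) / (7 * 5)
= 36/35 = 1.0286

1.0286


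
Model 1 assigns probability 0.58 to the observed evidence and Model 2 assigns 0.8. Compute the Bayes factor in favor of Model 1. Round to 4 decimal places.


BF = P(data|M1) / P(data|M2)
= 0.58 / 0.8 = 0.725

0.725


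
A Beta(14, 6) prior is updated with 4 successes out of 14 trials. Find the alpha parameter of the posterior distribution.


In the Beta-Binomial conjugate update:
alpha_post = alpha_prior + successes
= 14 + 4
= 18

18


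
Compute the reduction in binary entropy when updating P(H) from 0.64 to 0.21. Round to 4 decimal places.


H_before = -p*log2(p) - (1-p)*log2(1-p) for p=0.64: 0.9427
H_after for p=0.21: 0.7415
Reduction = 0.9427 - 0.7415 = 0.2012

0.2012


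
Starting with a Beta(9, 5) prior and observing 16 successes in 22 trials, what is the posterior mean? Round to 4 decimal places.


Posterior parameters: alpha = 9 + 16 = 25
beta = 5 + 6 = 11
Posterior mean = alpha / (alpha + beta) = 25 / 36
= 0.6944

0.6944


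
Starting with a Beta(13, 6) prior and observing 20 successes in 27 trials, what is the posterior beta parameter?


Posterior beta = prior beta + failures
Failures = 27 - 20 = 7
beta_post = 6 + 7 = 13

13


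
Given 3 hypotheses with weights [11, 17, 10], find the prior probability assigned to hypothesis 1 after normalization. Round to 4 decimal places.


To normalize, divide each weight by the sum of all weights.
Sum = 38
Prior(H1) = 11/38 = 0.2895

0.2895


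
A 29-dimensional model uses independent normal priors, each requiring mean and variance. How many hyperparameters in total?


Per parameter: 2 (mean and variance).
Total = 29 * 2 = 58

58


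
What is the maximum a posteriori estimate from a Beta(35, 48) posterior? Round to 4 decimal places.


The MAP estimate equals the mode of the distribution.
Mode of Beta(a,b) = (a-1)/(a+b-2)
= 34/81
= 0.4198

0.4198


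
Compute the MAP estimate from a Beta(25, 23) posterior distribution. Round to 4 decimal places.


MAP = mode of Beta distribution
= (alpha - 1)/(alpha + beta - 2)
= (25-1)/(25+23-2)
= 24/46 = 0.5217

0.5217


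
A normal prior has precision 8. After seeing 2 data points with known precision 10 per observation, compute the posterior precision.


In the conjugate normal model, precisions add:
tau_posterior = tau_prior + n * tau_data
= 8 + 2*10 = 28

28


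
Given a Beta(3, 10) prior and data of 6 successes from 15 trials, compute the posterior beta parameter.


Number of failures = 15 - 6 = 9
Posterior beta = 10 + 9 = 19

19


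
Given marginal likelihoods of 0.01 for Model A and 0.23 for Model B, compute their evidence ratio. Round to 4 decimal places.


Ratio = ML(A) / ML(B) = 0.01/0.23
= 0.0435

0.0435


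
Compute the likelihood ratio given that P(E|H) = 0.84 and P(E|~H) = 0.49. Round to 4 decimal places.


LR = P(E|H) / P(E|~H)
= 0.84 / 0.49 = 1.7143

1.7143


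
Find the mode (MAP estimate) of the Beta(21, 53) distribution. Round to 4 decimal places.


For Beta(a,b) with a,b > 1:
Mode = (a-1)/(a+b-2) = (21-1)/(74-2)
= 20/72 = 0.2778

0.2778


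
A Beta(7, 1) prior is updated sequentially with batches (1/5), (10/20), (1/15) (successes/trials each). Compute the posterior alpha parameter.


Sequential conjugate updating is equivalent to a single batch update.
Total successes across all batches = 12
alpha_posterior = alpha_prior + total_successes = 7 + 12
= 19

19


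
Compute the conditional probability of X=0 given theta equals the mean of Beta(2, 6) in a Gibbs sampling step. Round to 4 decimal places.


Mean of Beta(2, 6) = 0.25
P(X=0 | theta=0.25) = 0.75

0.75


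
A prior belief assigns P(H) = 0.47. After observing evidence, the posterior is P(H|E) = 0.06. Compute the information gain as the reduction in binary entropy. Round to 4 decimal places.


H(prior) = -0.47*log2(0.47) - 0.53*log2(0.53)
= 0.9974
H(post) = -0.06*log2(0.06) - 0.94*log2(0.94)
= 0.3274
IG = 0.9974 - 0.3274 = 0.67

0.67


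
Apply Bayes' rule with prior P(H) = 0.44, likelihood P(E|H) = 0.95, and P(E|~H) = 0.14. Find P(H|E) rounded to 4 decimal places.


Step 1: Compute marginal P(E) = P(E|H)P(H) + P(E|~H)P(~H)
= 0.95*0.44 + 0.14*0.56 = 0.4964
Step 2: P(H|E) = P(E|H)P(H)/P(E) = 0.418/0.4964
= 0.8421

0.8421


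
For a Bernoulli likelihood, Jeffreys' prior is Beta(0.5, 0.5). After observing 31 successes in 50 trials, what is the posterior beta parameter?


Jeffreys' prior for Bernoulli is Beta(0.5, 0.5).
Posterior is Beta(0.5 + k, 0.5 + n - k).
Posterior beta = 0.5 + (n - k) = 0.5 + 19 = 19.5

19.5


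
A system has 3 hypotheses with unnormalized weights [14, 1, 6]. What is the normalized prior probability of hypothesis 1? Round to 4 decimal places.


The normalized prior is the weight divided by the total.
Total weight = 21
P(H1) = 14 / 21 = 0.6667

0.6667


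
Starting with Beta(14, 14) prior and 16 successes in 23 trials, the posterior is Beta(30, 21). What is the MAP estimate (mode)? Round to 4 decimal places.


The mode of Beta(a, b) when a > 1 and b > 1 is (a-1)/(a+b-2)
= (30 - 1) / (30 + 21 - 2)
= 29 / 49
= 0.5918

0.5918


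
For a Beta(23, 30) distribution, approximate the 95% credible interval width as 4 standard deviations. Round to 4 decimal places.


Variance of Beta(a,b) = ab / ((a+b)^2 * (a+b+1))
= 23*30 / ((53)^2 * 54)
= 0.0045
SD = sqrt(0.0045) = 0.0674
Width = 4 * SD = 0.2698

0.2698


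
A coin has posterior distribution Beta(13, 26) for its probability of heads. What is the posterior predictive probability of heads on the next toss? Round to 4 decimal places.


Posterior predictive = E[theta] = alpha/(alpha+beta)
= 13/39
= 0.3333

0.3333


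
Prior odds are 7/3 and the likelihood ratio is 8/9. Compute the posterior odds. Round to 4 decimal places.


Posterior odds = prior odds * likelihood ratio
= (7/3) * (8/9)
= 56 / 27
= 2.0741

2.0741


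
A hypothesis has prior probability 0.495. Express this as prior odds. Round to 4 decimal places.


Odds = P(H) / P(not H) = 0.495 / 0.505
= 0.9802

0.9802


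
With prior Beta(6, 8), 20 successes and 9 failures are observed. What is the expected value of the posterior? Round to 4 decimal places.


Posterior = Beta(26, 17)
E[theta] = alpha/(alpha+beta)
= 26/43 = 0.6047

0.6047


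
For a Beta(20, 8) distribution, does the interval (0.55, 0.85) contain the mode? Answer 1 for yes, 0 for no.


Mode of Beta(a,b) = (a-1)/(a+b-2)
= (20-1)/(20+8-2) = 0.7308
Check: 0.55 <= 0.7308 <= 0.85?
Result: 1

1


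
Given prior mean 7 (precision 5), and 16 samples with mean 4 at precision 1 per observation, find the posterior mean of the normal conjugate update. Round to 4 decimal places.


The posterior mean is a precision-weighted average of prior and data.
Post. prec. = 5 + 16 = 21
Post. mean = (35 + 64)/21 = 99/21 = 4.7143

4.7143


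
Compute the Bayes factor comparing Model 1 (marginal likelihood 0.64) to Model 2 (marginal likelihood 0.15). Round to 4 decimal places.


BF12 = marginal likelihood of M1 / marginal likelihood of M2
= 0.64/0.15
= 4.2667

4.2667


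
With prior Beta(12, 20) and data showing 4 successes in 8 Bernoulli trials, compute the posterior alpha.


Conjugate update: alpha_posterior = alpha_prior + k
= 12 + 4 = 16

16


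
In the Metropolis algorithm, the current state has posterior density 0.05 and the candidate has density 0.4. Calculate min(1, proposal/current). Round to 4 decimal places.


Ratio = 0.4/0.05 = 8.0
Acceptance probability = min(1, 8.0)
= 1.0

1.0


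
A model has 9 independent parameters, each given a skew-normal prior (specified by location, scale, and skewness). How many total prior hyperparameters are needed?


Each skew-normal prior needs 3 hyperparameters (location, scale, and skewness).
Total = 3 * 9 = 27

27


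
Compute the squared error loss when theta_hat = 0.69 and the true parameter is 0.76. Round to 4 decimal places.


L = (theta_hat - theta_true)^2
= (0.69 - 0.76)^2
= -0.07^2 = 0.0049

0.0049


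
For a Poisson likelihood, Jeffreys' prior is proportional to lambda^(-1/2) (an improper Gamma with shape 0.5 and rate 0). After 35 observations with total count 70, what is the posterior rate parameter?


Jeffreys' prior for Poisson is proportional to lambda^(-1/2).
Posterior is Gamma(0.5 + S, 0 + n) = Gamma(0.5 + 70, 35).
Posterior rate = 0 + n = 35

35.0


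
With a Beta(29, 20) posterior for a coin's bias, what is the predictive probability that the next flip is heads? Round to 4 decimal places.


The predictive probability equals the posterior mean.
P(next = heads) = alpha / (alpha + beta)
= 29 / 49 = 0.5918

0.5918


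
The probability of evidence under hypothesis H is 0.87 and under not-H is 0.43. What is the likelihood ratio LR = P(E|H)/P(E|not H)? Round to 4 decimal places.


LR = 0.87 / 0.43
= 2.0233

2.0233


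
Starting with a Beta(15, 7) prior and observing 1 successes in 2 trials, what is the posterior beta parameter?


Posterior beta = prior beta + failures
Failures = 2 - 1 = 1
beta_post = 7 + 1 = 8

8


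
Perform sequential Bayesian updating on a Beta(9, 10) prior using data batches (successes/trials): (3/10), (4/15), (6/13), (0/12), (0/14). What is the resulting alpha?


Accumulate successes: 13
Posterior alpha = prior alpha + sum of successes
= 9 + 13 = 22

22


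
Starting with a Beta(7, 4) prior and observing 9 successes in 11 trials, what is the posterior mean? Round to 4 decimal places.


Posterior parameters: alpha = 7 + 9 = 16
beta = 4 + 2 = 6
Posterior mean = alpha / (alpha + beta) = 16 / 22
= 0.7273

0.7273


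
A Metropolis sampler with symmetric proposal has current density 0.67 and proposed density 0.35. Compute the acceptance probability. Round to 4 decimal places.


For symmetric proposals, acceptance = min(1, pi(x*)/pi(x))
= min(1, 0.35/0.67)
= min(1, 0.5224) = 0.5224

0.5224


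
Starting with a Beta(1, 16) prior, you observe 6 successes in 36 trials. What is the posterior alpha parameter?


For a Beta-Binomial conjugate model:
Posterior alpha = prior alpha + number of successes
= 1 + 6 = 7

7


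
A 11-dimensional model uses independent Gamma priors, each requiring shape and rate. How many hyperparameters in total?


Per parameter: 2 (shape and rate).
Total = 11 * 2 = 22

22


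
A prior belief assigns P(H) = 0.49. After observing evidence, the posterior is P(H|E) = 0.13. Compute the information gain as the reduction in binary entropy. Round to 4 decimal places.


H(prior) = -0.49*log2(0.49) - 0.51*log2(0.51)
= 0.9997
H(post) = -0.13*log2(0.13) - 0.87*log2(0.87)
= 0.5574
IG = 0.9997 - 0.5574 = 0.4423

0.4423


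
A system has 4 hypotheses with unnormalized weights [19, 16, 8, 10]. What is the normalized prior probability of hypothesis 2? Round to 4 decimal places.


The normalized prior is the weight divided by the total.
Total weight = 53
P(H2) = 16 / 53 = 0.3019

0.3019


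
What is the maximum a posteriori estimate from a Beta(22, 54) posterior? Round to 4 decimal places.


The MAP estimate equals the mode of the distribution.
Mode of Beta(a,b) = (a-1)/(a+b-2)
= 21/74
= 0.2838

0.2838


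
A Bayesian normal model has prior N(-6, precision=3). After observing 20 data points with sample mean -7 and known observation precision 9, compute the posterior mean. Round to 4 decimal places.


Posterior mean = (prior_precision * prior_mean + n * data_precision * data_mean) / (prior_precision + n * data_precision)
Numerator = 3*-6 + 20*9*-7 = -1278
Denominator = 3 + 20*9 = 183
Posterior mean = -6.9836

-6.9836


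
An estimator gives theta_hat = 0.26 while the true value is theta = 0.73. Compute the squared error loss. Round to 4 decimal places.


The squared error loss is (theta_hat - theta)^2
= (0.26 - 0.73)^2
= (-0.47)^2 = 0.2209

0.2209


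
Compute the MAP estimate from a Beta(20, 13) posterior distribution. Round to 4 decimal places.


MAP = mode of Beta distribution
= (alpha - 1)/(alpha + beta - 2)
= (20-1)/(20+13-2)
= 19/31 = 0.6129

0.6129


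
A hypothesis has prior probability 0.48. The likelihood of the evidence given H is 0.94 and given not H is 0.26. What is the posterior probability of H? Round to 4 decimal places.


Using Bayes' theorem:
P(E) = 0.48 * 0.94 + 0.52 * 0.26
P(E) = 0.5864
P(H|E) = (0.48 * 0.94) / 0.5864 = 0.7694

0.7694


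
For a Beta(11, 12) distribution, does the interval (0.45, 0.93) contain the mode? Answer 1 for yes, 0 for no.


Mode of Beta(a,b) = (a-1)/(a+b-2)
= (11-1)/(11+12-2) = 0.4762
Check: 0.45 <= 0.4762 <= 0.93?
Result: 1

1


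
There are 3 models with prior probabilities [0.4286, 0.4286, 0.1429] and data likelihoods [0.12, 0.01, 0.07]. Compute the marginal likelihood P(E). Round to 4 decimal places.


P(E) = sum over models of P(M_i) * P(E|M_i)
= 0.4286*0.12 + 0.4286*0.01 + 0.1429*0.07
= 0.0657

0.0657


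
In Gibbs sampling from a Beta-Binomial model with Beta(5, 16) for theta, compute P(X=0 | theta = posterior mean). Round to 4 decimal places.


Posterior mean = alpha/(alpha+beta) = 5/21 = 0.2381
P(X=0|theta=mean) = 1 - theta = 0.7619

0.7619


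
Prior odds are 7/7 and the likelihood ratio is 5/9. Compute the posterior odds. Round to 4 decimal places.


Posterior odds = prior odds * likelihood ratio
= (7/7) * (5/9)
= 35 / 63
= 0.5556

0.5556


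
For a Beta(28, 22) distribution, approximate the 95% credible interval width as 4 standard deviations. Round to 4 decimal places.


Variance of Beta(a,b) = ab / ((a+b)^2 * (a+b+1))
= 28*22 / ((50)^2 * 51)
= 0.0048
SD = sqrt(0.0048) = 0.0695
Width = 4 * SD = 0.278

0.278


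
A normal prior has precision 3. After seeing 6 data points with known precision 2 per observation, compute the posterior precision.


In the conjugate normal model, precisions add:
tau_posterior = tau_prior + n * tau_data
= 3 + 6*2 = 15

15


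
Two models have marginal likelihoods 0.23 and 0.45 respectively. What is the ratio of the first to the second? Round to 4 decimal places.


Evidence ratio = 0.23 / 0.45
= 0.5111

0.5111


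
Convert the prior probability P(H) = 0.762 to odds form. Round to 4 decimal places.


P(not H) = 1 - 0.762 = 0.238
Odds = 0.762 / 0.238 = 3.2017

3.2017


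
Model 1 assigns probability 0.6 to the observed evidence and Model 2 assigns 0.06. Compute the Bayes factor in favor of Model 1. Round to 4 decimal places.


BF = P(data|M1) / P(data|M2)
= 0.6 / 0.06 = 10.0

10.0


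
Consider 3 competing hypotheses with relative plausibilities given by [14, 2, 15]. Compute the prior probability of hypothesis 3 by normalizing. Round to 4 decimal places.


Sum of weights = 14 + 2 + 15 = 31
Normalized prior for H3 = 15 / 31
= 0.4839

0.4839


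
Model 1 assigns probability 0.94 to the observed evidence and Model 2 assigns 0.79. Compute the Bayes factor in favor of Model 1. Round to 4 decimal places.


BF = P(data|M1) / P(data|M2)
= 0.94 / 0.79 = 1.1899

1.1899


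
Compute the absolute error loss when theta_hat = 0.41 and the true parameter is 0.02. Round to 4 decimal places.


L = |theta_hat - theta_true|
= |0.41 - 0.02| = 0.39

0.39


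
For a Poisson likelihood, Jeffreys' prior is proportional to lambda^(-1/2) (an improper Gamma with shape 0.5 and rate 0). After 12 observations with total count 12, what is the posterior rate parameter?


Jeffreys' prior for Poisson is proportional to lambda^(-1/2).
Posterior is Gamma(0.5 + S, 0 + n) = Gamma(0.5 + 12, 12).
Posterior rate = 0 + n = 12

12.0


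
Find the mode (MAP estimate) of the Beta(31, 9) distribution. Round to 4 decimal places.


For Beta(a,b) with a,b > 1:
Mode = (a-1)/(a+b-2) = (31-1)/(40-2)
= 30/38 = 0.7895

0.7895


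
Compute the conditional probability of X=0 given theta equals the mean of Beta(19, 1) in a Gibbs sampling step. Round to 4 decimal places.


Mean of Beta(19, 1) = 0.95
P(X=0 | theta=0.95) = 0.05

0.05


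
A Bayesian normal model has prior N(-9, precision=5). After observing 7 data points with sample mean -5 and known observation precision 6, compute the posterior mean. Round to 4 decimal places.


Posterior mean = (prior_precision * prior_mean + n * data_precision * data_mean) / (prior_precision + n * data_precision)
Numerator = 5*-9 + 7*6*-5 = -255
Denominator = 5 + 7*6 = 47
Posterior mean = -5.4255

-5.4255


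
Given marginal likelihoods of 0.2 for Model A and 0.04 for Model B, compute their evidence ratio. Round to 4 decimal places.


Ratio = ML(A) / ML(B) = 0.2/0.04
= 5.0

5.0


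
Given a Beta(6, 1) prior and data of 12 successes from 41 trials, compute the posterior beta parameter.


Number of failures = 41 - 12 = 29
Posterior beta = 1 + 29 = 30

30


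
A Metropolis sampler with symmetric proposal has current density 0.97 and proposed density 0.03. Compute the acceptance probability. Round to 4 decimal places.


For symmetric proposals, acceptance = min(1, pi(x*)/pi(x))
= min(1, 0.03/0.97)
= min(1, 0.0309) = 0.0309

0.0309


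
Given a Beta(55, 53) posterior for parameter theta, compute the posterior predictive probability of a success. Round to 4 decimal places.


For a Beta-Bernoulli model, the predictive probability is the mean:
P(success) = 55/(55+53) = 55/108 = 0.5093

0.5093


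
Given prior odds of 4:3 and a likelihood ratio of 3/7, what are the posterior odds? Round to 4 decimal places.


Posterior odds = prior odds * LR
Prior odds = 4/3 = 1.3333
LR = 3/7 = 0.4286
Posterior odds = 1.3333 * 0.4286 = 0.5714

0.5714


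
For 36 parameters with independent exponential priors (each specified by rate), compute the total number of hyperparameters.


A exponential prior has 1 hyperparameter per parameter.
Total = 36 * 1 = 36

36


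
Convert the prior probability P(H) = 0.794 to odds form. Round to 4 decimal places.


P(not H) = 1 - 0.794 = 0.206
Odds = 0.794 / 0.206 = 3.8544

3.8544


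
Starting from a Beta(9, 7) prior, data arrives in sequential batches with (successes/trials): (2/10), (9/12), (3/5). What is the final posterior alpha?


In sequential Bayesian updating, we sum all successes.
Total successes = 14
Final alpha = 9 + 14 = 23

23


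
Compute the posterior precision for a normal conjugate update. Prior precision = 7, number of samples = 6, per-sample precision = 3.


tau_post = tau_0 + n * tau
= 7 + 6 * 3 = 25

25


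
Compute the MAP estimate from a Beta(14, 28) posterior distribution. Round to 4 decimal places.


MAP = mode of Beta distribution
= (alpha - 1)/(alpha + beta - 2)
= (14-1)/(14+28-2)
= 13/40 = 0.325

0.325


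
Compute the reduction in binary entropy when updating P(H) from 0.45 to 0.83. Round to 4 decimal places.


H_before = -p*log2(p) - (1-p)*log2(1-p) for p=0.45: 0.9928
H_after for p=0.83: 0.6577
Reduction = 0.9928 - 0.6577 = 0.3351

0.3351


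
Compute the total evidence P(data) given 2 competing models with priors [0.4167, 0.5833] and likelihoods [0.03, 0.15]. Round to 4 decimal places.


Marginal likelihood = sum P(model_i) * P(data|model_i)
Model 1: 0.4167 * 0.03 = 0.0125
Model 2: 0.5833 * 0.15 = 0.0875
Total = 0.1

0.1


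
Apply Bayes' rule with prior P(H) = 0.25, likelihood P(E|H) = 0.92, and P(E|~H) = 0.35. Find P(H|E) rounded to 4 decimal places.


Step 1: Compute marginal P(E) = P(E|H)P(H) + P(E|~H)P(~H)
= 0.92*0.25 + 0.35*0.75 = 0.4925
Step 2: P(H|E) = P(E|H)P(H)/P(E) = 0.23/0.4925
= 0.467

0.467


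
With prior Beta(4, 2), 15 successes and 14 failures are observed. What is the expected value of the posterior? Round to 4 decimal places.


Posterior = Beta(19, 16)
E[theta] = alpha/(alpha+beta)
= 19/35 = 0.5429

0.5429


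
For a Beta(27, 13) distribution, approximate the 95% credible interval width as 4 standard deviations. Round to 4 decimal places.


Variance of Beta(a,b) = ab / ((a+b)^2 * (a+b+1))
= 27*13 / ((40)^2 * 41)
= 0.0054
SD = sqrt(0.0054) = 0.0731
Width = 4 * SD = 0.2926

0.2926


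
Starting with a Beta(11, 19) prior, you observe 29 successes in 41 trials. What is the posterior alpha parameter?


For a Beta-Binomial conjugate model:
Posterior alpha = prior alpha + number of successes
= 11 + 29 = 40

40


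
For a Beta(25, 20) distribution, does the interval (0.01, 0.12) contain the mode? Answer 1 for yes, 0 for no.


Mode of Beta(a,b) = (a-1)/(a+b-2)
= (25-1)/(25+20-2) = 0.5581
Check: 0.01 <= 0.5581 <= 0.12?
Result: 0

0


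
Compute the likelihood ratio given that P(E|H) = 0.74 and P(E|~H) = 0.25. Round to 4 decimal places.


LR = P(E|H) / P(E|~H)
= 0.74 / 0.25 = 2.96

2.96


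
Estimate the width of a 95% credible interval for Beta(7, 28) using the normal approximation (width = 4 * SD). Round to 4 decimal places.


For Beta(a,b): Var = ab/((a+b)^2(a+b+1))
Var = 0.0044, SD = 0.0667
Approximate 95% CI width = 4 * 0.0667 = 0.2667

0.2667


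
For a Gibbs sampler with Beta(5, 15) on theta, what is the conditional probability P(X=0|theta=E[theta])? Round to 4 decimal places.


E[theta] = 5/(5+15) = 0.25
P(X=0|theta) = 1 - theta = 0.75

0.75


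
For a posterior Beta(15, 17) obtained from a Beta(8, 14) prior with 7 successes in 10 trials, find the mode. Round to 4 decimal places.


Mode = (alpha - 1) / (alpha + beta - 2)
= 14 / 30
= 0.4667

0.4667


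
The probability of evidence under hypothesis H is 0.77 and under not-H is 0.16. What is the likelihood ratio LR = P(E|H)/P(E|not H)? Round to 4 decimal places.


LR = 0.77 / 0.16
= 4.8125

4.8125


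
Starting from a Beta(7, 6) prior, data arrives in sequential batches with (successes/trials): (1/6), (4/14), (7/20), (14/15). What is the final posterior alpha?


In sequential Bayesian updating, we sum all successes.
Total successes = 26
Final alpha = 7 + 26 = 33

33


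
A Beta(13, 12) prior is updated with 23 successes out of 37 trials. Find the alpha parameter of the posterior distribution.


In the Beta-Binomial conjugate update:
alpha_post = alpha_prior + successes
= 13 + 23
= 36

36


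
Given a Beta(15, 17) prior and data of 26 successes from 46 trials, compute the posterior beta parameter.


Number of failures = 46 - 26 = 20
Posterior beta = 17 + 20 = 37

37


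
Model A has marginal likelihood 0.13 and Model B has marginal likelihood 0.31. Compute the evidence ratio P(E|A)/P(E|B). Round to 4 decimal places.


Evidence ratio = P(E|A) / P(E|B)
= 0.13 / 0.31
= 0.4194

0.4194


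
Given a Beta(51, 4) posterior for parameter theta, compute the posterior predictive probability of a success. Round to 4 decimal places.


For a Beta-Bernoulli model, the predictive probability is the mean:
P(success) = 51/(51+4) = 51/55 = 0.9273

0.9273


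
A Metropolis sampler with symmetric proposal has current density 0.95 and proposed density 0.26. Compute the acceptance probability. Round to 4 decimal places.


For symmetric proposals, acceptance = min(1, pi(x*)/pi(x))
= min(1, 0.26/0.95)
= min(1, 0.2737) = 0.2737

0.2737


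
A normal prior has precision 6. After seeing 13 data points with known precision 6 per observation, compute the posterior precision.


In the conjugate normal model, precisions add:
tau_posterior = tau_prior + n * tau_data
= 6 + 13*6 = 84

84


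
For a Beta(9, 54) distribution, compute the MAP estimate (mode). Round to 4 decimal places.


MAP = mode = (a-1)/(a+b-2)
= (9-1)/(9+54-2)
= 8/61 = 0.1311

0.1311


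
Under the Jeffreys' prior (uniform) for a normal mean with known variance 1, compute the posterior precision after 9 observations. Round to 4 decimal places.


Prior precision = 0 (flat prior).
Post. prec. = 0 + n/var = 9/1 = 9.0

9.0


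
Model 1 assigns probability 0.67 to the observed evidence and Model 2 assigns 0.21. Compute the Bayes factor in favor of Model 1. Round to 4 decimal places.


BF = P(data|M1) / P(data|M2)
= 0.67 / 0.21 = 3.1905

3.1905


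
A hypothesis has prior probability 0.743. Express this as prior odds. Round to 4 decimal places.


Odds = P(H) / P(not H) = 0.743 / 0.257
= 2.8911

2.8911


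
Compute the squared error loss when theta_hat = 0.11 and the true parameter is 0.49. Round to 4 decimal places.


L = (theta_hat - theta_true)^2
= (0.11 - 0.49)^2
= -0.38^2 = 0.1444

0.1444


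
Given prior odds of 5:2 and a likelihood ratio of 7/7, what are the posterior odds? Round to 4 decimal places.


Posterior odds = prior odds * LR
Prior odds = 5/2 = 2.5
LR = 7/7 = 1.0
Posterior odds = 2.5 * 1.0 = 2.5

2.5


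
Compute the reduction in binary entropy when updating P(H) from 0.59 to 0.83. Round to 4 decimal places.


H_before = -p*log2(p) - (1-p)*log2(1-p) for p=0.59: 0.9765
H_after for p=0.83: 0.6577
Reduction = 0.9765 - 0.6577 = 0.3188

0.3188


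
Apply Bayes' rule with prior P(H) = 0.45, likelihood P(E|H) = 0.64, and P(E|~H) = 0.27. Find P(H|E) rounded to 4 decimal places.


Step 1: Compute marginal P(E) = P(E|H)P(H) + P(E|~H)P(~H)
= 0.64*0.45 + 0.27*0.55 = 0.4365
Step 2: P(H|E) = P(E|H)P(H)/P(E) = 0.288/0.4365
= 0.6598

0.6598


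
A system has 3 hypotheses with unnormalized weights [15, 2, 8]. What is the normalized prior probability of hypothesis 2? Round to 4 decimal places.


The normalized prior is the weight divided by the total.
Total weight = 25
P(H2) = 2 / 25 = 0.08

0.08


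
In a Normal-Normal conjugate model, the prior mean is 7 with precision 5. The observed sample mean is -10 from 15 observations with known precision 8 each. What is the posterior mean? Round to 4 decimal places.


Posterior precision = tau0 + n*tau = 5 + 15*8 = 125
Posterior mean = (tau0*mu0 + n*tau*xbar) / posterior_precision
= (5*7 + 15*8*-10) / 125
= -1165 / 125 = -9.32

-9.32


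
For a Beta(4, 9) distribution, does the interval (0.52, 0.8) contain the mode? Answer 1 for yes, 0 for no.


Mode of Beta(a,b) = (a-1)/(a+b-2)
= (4-1)/(4+9-2) = 0.2727
Check: 0.52 <= 0.2727 <= 0.8?
Result: 0

0


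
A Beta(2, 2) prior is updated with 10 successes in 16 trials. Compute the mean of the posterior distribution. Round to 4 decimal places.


After update: Beta(12, 8)
Mean = 12 / (12 + 8) = 12 / 20
= 0.6

0.6


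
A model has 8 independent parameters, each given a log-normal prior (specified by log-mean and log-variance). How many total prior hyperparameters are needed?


Each log-normal prior needs 2 hyperparameters (log-mean and log-variance).
Total = 2 * 8 = 16

16
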